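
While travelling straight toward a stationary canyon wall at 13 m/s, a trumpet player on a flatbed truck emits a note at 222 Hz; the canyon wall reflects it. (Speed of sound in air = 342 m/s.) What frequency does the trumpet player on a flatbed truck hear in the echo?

The canyon wall receives the sound from a moving source: f₁ = f₀ · v/(v − v_e) = 222 × 342/329 ≈ 231 Hz.
On the return leg the trumpet player on a flatbed truck is a moving observer: f₂ = f₁ · (v + v_e)/v = 231 × 355/342 ≈ 240 Hz.
Equivalently f₂ = f₀ · (v + v_e)/(v − v_e).

240 Hz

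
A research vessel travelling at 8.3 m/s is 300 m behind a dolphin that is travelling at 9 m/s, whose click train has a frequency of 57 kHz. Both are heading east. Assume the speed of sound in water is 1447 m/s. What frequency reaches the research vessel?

The research vessel is behind, so the dolphin is moving away from it while the research vessel is moving toward the dolphin.
Both move, so f' = f · (v + v_o)/(v + v_s).
f' = 57 × (1447 + 8.3)/(1447 + 9) = 57 × 1455.3/1456 ≈ 57.0 kHz.

57.0 kHz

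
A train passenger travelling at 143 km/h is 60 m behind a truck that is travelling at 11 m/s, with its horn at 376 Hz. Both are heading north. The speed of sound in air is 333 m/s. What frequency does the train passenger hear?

407 Hz

143 km/h = 39.72 m/s.
The train passenger is behind, so the truck is moving away from it while the train passenger is moving toward the truck.
General Doppler shift: f' = f · (v + v_o)/(v + v_s).
f' = 376 × (333 + 39.72)/(333 + 11) = 376 × 372.72/344 ≈ 407 Hz.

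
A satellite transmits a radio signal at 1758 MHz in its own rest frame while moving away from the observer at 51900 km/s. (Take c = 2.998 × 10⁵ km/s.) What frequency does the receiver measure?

β = v/c = 51900/299800 = 0.1731.
Relativistic Doppler for frequency: f' = f₀ · √((1 − β)/(1 + β)).
f' = 1758 × √(0.8269/1.1731) = 1758 × 0.83956 ≈ 1475.9 MHz.

1475.9 MHz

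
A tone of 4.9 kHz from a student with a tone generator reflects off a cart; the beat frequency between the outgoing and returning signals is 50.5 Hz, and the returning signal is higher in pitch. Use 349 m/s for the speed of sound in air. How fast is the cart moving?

Double Doppler shift off a moving reflector: f₂ = f₀ · (v + u)/(v − u) (u > 0 toward emitter).
Returning signal is higher, so f₂ = f₀ + Δf = 4900 + 50.5 = 4950.5 Hz.
Rearranging, u = v · (f₂ − f₀)/(f₂ + f₀) = 349 × 50.5/9850.5 ≈ 1.79 m/s.
So the cart is moving at 1.79 m/s toward the emitter.

1.79 m/s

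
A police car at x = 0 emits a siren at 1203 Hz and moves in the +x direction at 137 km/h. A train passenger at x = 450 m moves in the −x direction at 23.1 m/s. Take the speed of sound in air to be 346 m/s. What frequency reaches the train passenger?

1442 Hz

137 km/h = 38.06 m/s.
The observer lies on the +x side, so the source is heading toward the observer and the observer is heading toward the source.
Both move, so f' = f · (v + v_o)/(v − v_s).
f' = 1203 × (346 + 23.1)/(346 − 38.06) = 1203 × 369.1/307.94 ≈ 1442 Hz.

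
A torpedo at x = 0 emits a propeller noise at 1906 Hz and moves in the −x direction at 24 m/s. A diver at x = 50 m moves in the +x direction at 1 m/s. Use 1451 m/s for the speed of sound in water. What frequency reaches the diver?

1874 Hz

The observer lies on the +x side, so the source is heading away from the observer and the observer is heading away from the source.
Both move, so f' = f · (v − v_o)/(v + v_s).
f' = 1906 × (1451 − 1)/(1451 + 24) = 1906 × 1450/1475 ≈ 1874 Hz.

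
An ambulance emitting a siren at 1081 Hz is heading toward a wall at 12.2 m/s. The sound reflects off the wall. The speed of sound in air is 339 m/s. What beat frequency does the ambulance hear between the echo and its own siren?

The wall receives the sound from a moving source: f₁ = f₀ · v/(v − v_e) = 1081 × 339/326.8 ≈ 1121.4 Hz.
On the return leg the ambulance is a moving observer: f₂ = f₁ · (v + v_e)/v = 1121.4 × 351.2/339 ≈ 1161.7 Hz.
Equivalently f₂ = f₀ · (v + v_e)/(v − v_e).
Beat against the emitted tone: |f₂ − f₀| = 2v_e·f₀/(v − v_e) = 2 × 12.2 × 1081/326.8 ≈ 81 Hz.

81 Hz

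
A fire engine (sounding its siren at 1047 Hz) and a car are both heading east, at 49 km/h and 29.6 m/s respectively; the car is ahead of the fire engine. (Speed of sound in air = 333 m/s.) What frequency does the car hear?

49 km/h = 13.61 m/s.
The car is ahead, so the fire engine is moving toward it while the car is moving away from the fire engine.
With source approaching and observer receding, f' = f · (v − v_o)/(v − v_s).
f' = 1047 × (333 − 29.6)/(333 − 13.61) = 1047 × 303.4/319.39 ≈ 995 Hz.

995 Hz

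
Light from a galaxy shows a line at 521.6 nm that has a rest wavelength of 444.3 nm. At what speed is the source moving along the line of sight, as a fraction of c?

0.159c

λ'/λ₀ = 1.1740 > 1 (redshift), so the source is receding.
λ'/λ₀ = √((1 + β)/(1 − β)) for a receding source ⇒ β = (r² − 1)/(r² + 1) with r = λ'/λ₀.
β = (1.3782 − 1)/(1.3782 + 1) ≈ 0.159.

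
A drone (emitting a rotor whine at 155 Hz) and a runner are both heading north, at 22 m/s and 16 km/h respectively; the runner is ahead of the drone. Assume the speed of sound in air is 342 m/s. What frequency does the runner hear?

16 km/h = 4.444 m/s.
The runner is ahead, so the drone is moving toward it while the runner is moving away from the drone.
Both move, so f' = f · (v − v_o)/(v − v_s).
f' = 155 × (342 − 4.444)/(342 − 22) = 155 × 337.56/320 ≈ 164 Hz.

164 Hz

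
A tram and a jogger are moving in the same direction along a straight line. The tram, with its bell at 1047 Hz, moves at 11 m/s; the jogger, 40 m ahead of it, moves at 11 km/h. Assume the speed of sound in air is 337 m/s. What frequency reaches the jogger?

1073 Hz

11 km/h = 3.056 m/s.
The jogger is ahead, so the tram is moving toward it while the jogger is moving away from the tram.
With source approaching and observer receding, f' = f · (v − v_o)/(v − v_s).
f' = 1047 × (337 − 3.056)/(337 − 11) = 1047 × 333.94/326 ≈ 1073 Hz.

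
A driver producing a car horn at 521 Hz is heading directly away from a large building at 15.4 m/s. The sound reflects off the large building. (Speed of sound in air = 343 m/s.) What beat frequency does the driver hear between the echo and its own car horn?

The large building receives the sound from a moving source: f₁ = f₀ · v/(v + v_e) = 521 × 343/358.4 ≈ 498.6 Hz.
On the return leg the driver is a moving observer: f₂ = f₁ · (v − v_e)/v = 498.6 × 327.6/343 ≈ 476.2 Hz.
Equivalently f₂ = f₀ · (v − v_e)/(v + v_e).
Beat against the emitted tone: |f₂ − f₀| = 2v_e·f₀/(v + v_e) = 2 × 15.4 × 521/358.4 ≈ 44.8 Hz.

44.8 Hz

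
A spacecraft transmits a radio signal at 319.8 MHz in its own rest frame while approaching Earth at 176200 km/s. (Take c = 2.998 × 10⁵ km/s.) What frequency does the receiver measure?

627.6 MHz

β = v/c = 176200/299800 = 0.5877.
Relativistic Doppler for frequency: f' = f₀ · √((1 + β)/(1 − β)).
f' = 319.8 × √(1.5877/0.4123) = 319.8 × 1.96243 ≈ 627.6 MHz.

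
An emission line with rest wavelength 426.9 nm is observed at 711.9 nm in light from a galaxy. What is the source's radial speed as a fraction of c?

λ'/λ₀ = 1.6676 > 1 (redshift), so the source is receding.
λ'/λ₀ = √((1 + β)/(1 − β)) for a receding source ⇒ β = (r² − 1)/(r² + 1) with r = λ'/λ₀.
β = (2.7809 − 1)/(2.7809 + 1) ≈ 0.471.

0.471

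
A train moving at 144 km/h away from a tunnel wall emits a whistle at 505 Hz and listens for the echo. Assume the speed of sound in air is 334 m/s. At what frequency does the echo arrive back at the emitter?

144 km/h = 40 m/s.
The tunnel wall receives the sound from a moving source: f₁ = f₀ · v/(v + v_e) = 505 × 334/374 ≈ 451 Hz.
On the return leg the train is a moving observer: f₂ = f₁ · (v − v_e)/v = 451 × 294/334 ≈ 397 Hz.

397 Hz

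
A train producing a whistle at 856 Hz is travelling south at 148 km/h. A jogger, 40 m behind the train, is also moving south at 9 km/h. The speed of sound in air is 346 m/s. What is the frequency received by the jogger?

771 Hz

148 km/h = 41.11 m/s; 9 km/h = 2.5 m/s.
The jogger is behind, so the train is moving away from it while the jogger is moving toward the train.
With source receding and observer approaching, f' = f · (v + v_o)/(v + v_s).
f' = 856 × (346 + 2.5)/(346 + 41.11) = 856 × 348.5/387.11 ≈ 771 Hz.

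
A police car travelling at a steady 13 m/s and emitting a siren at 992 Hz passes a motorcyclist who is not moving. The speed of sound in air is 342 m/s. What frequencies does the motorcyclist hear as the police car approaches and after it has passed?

Approaching: f₁ = f · v/(v − v_s) = 992 × 342/329 ≈ 1031 Hz.
Receding: f₂ = f · v/(v + v_s) = 992 × 342/355 ≈ 956 Hz.

1031 Hz approaching; 956 Hz receding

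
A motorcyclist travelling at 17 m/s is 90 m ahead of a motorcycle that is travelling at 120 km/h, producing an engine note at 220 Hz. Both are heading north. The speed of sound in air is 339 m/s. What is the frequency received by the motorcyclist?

232 Hz

120 km/h = 33.33 m/s.
The motorcyclist is ahead, so the motorcycle is moving toward it while the motorcyclist is moving away from the motorcycle.
General Doppler shift: f' = f · (v − v_o)/(v − v_s).
f' = 220 × (339 − 17)/(339 − 33.33) = 220 × 322/305.67 ≈ 232 Hz.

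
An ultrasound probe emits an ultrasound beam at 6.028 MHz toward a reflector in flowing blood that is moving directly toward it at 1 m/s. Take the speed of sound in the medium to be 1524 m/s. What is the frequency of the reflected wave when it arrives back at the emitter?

The reflector in flowing blood first receives the wave as a moving observer: f₁ = f₀ · (v + u)/v = 6.028 × (1524 + 1)/1524 ≈ 6.032 MHz.
The reflection then acts as a moving source: f₂ = f₁ · v/(v − u) ≈ 6.036 MHz.

6.036 MHz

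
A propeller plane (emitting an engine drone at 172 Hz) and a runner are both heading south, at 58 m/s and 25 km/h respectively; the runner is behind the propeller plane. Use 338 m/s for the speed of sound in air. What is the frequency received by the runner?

25 km/h = 6.944 m/s.
The runner is behind, so the propeller plane is moving away from it while the runner is moving toward the propeller plane.
With source receding and observer approaching, f' = f · (v + v_o)/(v + v_s).
f' = 172 × (338 + 6.944)/(338 + 58) = 172 × 344.94/396 ≈ 150 Hz.

150 Hz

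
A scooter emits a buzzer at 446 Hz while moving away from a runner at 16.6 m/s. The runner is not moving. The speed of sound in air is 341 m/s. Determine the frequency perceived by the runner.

425 Hz

Only the source moves, away from the listener, so f' = f · v/(v + v_s).
f' = 446 × 341/(341 + 16.6) = 446 × 341/357.6 ≈ 425 Hz.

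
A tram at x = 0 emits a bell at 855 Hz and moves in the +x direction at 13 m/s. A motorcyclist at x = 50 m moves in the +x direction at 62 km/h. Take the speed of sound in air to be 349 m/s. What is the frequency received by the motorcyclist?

62 km/h = 17.22 m/s.
The observer lies on the +x side, so the source is heading toward the observer and the observer is heading away from the source.
Both move, so f' = f · (v − v_o)/(v − v_s).
f' = 855 × (349 − 17.22)/(349 − 13) = 855 × 331.78/336 ≈ 844 Hz.

844 Hz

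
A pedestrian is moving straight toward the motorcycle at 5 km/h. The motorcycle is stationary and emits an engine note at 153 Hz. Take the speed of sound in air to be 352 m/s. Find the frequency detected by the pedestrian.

5 km/h = 1.389 m/s.
Moving observer, stationary source: f' = f · (v + v_o)/v.
f' = 153 × (352 + 1.389)/352 = 153 × 353.39/352 ≈ 154 Hz.

154 Hz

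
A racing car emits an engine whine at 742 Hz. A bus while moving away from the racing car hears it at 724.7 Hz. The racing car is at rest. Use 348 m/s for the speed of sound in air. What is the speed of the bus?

8.1 m/s

f' = f · (v − v_o)/v ⇒ v_o = v · |f'/f − 1|.
v_o = 348 × |724.7/742 − 1| = 348 × 0.02332 ≈ 8.1 m/s.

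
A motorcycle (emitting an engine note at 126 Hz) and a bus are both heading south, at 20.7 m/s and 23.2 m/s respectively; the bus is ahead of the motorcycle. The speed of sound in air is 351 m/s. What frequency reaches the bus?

The bus is ahead, so the motorcycle is moving toward it while the bus is moving away from the motorcycle.
General Doppler shift: f' = f · (v − v_o)/(v − v_s).
f' = 126 × (351 − 23.2)/(351 − 20.7) = 126 × 327.8/330.3 ≈ 125 Hz.

125 Hz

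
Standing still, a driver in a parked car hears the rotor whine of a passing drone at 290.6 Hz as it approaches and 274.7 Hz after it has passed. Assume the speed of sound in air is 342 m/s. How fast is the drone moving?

f₁/f₂ = (v + v_s)/(v − v_s), so v_s = v · (f₁ − f₂)/(f₁ + f₂).
v_s = 342 × (290.6 − 274.7)/(290.6 + 274.7) = 342 × 15.9/565.3 ≈ 9.6 m/s.

9.6 m/s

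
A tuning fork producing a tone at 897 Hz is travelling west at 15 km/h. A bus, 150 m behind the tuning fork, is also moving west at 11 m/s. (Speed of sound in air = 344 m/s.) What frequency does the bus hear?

915 Hz

15 km/h = 4.167 m/s.
The bus is behind, so the tuning fork is moving away from it while the bus is moving toward the tuning fork.
Both move, so f' = f · (v + v_o)/(v + v_s).
f' = 897 × (344 + 11)/(344 + 4.167) = 897 × 355/348.17 ≈ 915 Hz.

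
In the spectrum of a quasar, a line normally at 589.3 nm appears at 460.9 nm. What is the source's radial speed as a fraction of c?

0.241

λ'/λ₀ = 0.7821 < 1 (blueshift), so the source is approaching.
λ'/λ₀ = √((1 − β)/(1 + β)) for an approaching source ⇒ β = (1 − r²)/(1 + r²) with r = λ'/λ₀.
β = (1 − 0.6117)/(1 + 0.6117) ≈ 0.241.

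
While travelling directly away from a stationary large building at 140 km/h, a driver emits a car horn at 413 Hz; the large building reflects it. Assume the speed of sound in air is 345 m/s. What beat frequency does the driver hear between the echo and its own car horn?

84 Hz

140 km/h = 38.89 m/s.
The large building receives the sound from a moving source: f₁ = f₀ · v/(v + v_e) = 413 × 345/383.89 ≈ 371.2 Hz.
On the return leg the driver is a moving observer: f₂ = f₁ · (v − v_e)/v = 371.2 × 306.11/345 ≈ 329.3 Hz.
Beat against the emitted tone: |f₂ − f₀| = 2v_e·f₀/(v + v_e) = 2 × 38.89 × 413/383.89 ≈ 84 Hz.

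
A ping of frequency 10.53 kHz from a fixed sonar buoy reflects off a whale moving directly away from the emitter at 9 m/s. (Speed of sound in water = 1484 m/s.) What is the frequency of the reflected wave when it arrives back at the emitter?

10.40 kHz

At the whale (a moving observer), f₁ = f₀ · (v − u)/v = 10.53 × 1475/1484 ≈ 10.47 kHz.
The reflection then acts as a moving source: f₂ = f₁ · v/(v + u) ≈ 10.40 kHz.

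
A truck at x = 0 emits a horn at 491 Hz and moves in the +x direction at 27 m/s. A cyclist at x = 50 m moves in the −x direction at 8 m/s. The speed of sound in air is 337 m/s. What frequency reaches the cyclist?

546 Hz

The observer lies on the +x side, so the source is heading toward the observer and the observer is heading toward the source.
With source approaching and observer approaching, f' = f · (v + v_o)/(v − v_s).
f' = 491 × (337 + 8)/(337 − 27) = 491 × 345/310 ≈ 546 Hz.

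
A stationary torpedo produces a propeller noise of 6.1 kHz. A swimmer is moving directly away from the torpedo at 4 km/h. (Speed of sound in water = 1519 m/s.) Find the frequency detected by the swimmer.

6.10 kHz

4 km/h = 1.111 m/s.
Moving observer, stationary source: f' = f · (v − v_o)/v.
f' = 6.1 × (1519 − 1.111)/1519 = 6.1 × 1517.9/1519 ≈ 6.10 kHz.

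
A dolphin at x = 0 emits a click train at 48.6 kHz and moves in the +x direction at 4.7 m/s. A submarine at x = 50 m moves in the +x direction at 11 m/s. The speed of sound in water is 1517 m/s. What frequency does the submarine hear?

48.4 kHz

The observer lies on the +x side, so the source is heading toward the observer and the observer is heading away from the source.
Both move, so f' = f · (v − v_o)/(v − v_s).
f' = 48.6 × (1517 − 11)/(1517 − 4.7) = 48.6 × 1506/1512.3 ≈ 48.4 kHz.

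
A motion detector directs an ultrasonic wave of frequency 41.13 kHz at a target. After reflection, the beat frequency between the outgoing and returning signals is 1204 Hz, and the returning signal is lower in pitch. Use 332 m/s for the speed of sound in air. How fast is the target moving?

Double Doppler shift off a moving reflector: f₂ = f₀ · (v + u)/(v − u) (u > 0 toward emitter).
Returning signal is lower, so f₂ = f₀ − Δf = 41130 − 1204 = 39926 Hz.
Rearranging, u = v · (f₂ − f₀)/(f₂ + f₀) = 332 × -1204/81056 ≈ -4.9 m/s.
So the target is moving at 4.9 m/s away from the emitter.

4.9 m/s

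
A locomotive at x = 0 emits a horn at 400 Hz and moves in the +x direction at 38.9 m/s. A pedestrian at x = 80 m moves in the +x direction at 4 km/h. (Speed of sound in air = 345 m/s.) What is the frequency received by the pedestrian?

449 Hz

4 km/h = 1.111 m/s.
The observer lies on the +x side, so the source is heading toward the observer and the observer is heading away from the source.
General Doppler shift: f' = f · (v − v_o)/(v − v_s).
f' = 400 × (345 − 1.111)/(345 − 38.9) = 400 × 343.89/306.1 ≈ 449 Hz.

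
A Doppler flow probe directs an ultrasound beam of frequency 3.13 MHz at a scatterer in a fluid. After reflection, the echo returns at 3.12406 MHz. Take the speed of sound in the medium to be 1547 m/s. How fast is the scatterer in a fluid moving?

1.47 m/s

Double Doppler shift off a moving reflector: f₂ = f₀ · (v + u)/(v − u) (u > 0 toward emitter).
Rearranging, u = v · (f₂ − f₀)/(f₂ + f₀) = 1547 × -0.00594/6.25406 ≈ -1.47 m/s.
So the scatterer in a fluid is moving at 1.47 m/s away from the emitter.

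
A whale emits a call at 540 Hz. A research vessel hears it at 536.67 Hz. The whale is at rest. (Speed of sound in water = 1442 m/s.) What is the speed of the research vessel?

f' < f, so the research vessel is receding.
f' = f · (v − v_o)/v ⇒ v_o = v · |f'/f − 1|.
v_o = 1442 × |536.67/540 − 1| = 1442 × 0.006167 ≈ 8.9 m/s.

8.9 m/s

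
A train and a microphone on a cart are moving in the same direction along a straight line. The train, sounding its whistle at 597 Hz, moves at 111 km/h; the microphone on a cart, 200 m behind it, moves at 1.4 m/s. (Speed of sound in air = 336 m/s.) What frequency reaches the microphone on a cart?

549 Hz

111 km/h = 30.83 m/s.
The microphone on a cart is behind, so the train is moving away from it while the microphone on a cart is moving toward the train.
Both move, so f' = f · (v + v_o)/(v + v_s).
f' = 597 × (336 + 1.4)/(336 + 30.83) = 597 × 337.4/366.83 ≈ 549 Hz.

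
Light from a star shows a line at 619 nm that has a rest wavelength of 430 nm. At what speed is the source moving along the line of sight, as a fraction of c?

0.349

λ'/λ₀ = 1.4395 > 1 (redshift), so the source is receding.
λ'/λ₀ = √((1 + β)/(1 − β)) for a receding source ⇒ β = (r² − 1)/(r² + 1) with r = λ'/λ₀.
β = (2.0723 − 1)/(2.0723 + 1) ≈ 0.349.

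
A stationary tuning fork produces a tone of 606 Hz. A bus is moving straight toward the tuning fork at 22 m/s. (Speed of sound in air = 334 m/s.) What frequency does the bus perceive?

Moving observer, stationary source: f' = f · (v + v_o)/v.
f' = 606 × (334 + 22)/334 = 606 × 356/334 ≈ 646 Hz.

646 Hz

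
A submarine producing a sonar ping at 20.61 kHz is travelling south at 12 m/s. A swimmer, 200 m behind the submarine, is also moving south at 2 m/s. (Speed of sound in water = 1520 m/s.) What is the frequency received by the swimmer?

20.5 kHz

The swimmer is behind, so the submarine is moving away from it while the swimmer is moving toward the submarine.
Both move, so f' = f · (v + v_o)/(v + v_s).
f' = 20.61 × (1520 + 2)/(1520 + 12) = 20.61 × 1522/1532 ≈ 20.5 kHz.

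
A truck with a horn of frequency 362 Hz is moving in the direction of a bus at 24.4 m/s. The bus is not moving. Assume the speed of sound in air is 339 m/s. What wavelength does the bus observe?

86.9 cm

Moving source, stationary observer: f' = f · v/(v − v_s) since the source is approaching.
f' = 362 × 339/(339 − 24.4) ≈ 390 Hz.
λ' = v/f' = 339/390.076 ≈ 86.9 cm.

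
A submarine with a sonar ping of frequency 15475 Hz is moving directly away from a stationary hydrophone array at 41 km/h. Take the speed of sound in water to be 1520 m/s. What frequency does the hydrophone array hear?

41 km/h = 11.39 m/s.
Only the source moves, away from the listener, so f' = f · v/(v + v_s).
f' = 15475 × 1520/(1520 + 11.39) = 15475 × 1520/1531 ≈ 15360 Hz.

15360 Hz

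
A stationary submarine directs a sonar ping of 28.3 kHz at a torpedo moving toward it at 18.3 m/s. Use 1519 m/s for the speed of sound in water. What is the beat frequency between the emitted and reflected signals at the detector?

The torpedo first receives the wave as a moving observer: f₁ = f₀ · (v + u)/v = 28.3 × (1519 + 18.3)/1519 ≈ 28.641 kHz.
On reflection it acts as a source moving toward the stationary detector: f₂ = f₁ · v/(v − u) = 28.641 × 1519/1500.7 ≈ 28.990 kHz.
Beat frequency (with f₀ = 28300 Hz): |f₂ − f₀| = 2u·f₀/(v − u) = 2 × 18.3 × 28300/1500.7 ≈ 690 Hz.

690 Hz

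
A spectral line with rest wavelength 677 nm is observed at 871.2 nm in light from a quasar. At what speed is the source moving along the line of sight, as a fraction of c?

λ'/λ₀ = 1.2869 > 1 (redshift), so the source is receding.
λ'/λ₀ = √((1 + β)/(1 − β)) for a receding source ⇒ β = (r² − 1)/(r² + 1) with r = λ'/λ₀.
β = (1.6560 − 1)/(1.6560 + 1) ≈ 0.247.

0.247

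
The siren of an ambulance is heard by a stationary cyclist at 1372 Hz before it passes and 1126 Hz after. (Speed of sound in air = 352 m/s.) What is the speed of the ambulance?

35 m/s

f₁/f₂ = (v + v_s)/(v − v_s), so v_s = v · (f₁ − f₂)/(f₁ + f₂).
v_s = 352 × (1372 − 1126)/(1372 + 1126) = 352 × 246/2498 ≈ 35 m/s.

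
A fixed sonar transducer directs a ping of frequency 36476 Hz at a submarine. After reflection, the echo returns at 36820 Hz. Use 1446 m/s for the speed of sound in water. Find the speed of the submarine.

6.8 m/s

Double Doppler shift off a moving reflector: f₂ = f₀ · (v + u)/(v − u) (u > 0 toward emitter).
Rearranging, u = v · (f₂ − f₀)/(f₂ + f₀) = 1446 × 344/73296 ≈ 6.8 m/s.
So the submarine is moving at 6.8 m/s toward the emitter.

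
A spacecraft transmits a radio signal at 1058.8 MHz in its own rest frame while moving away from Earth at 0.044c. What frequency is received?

1013.2 MHz

Relativistic Doppler for frequency: f' = f₀ · √((1 − β)/(1 + β)).
f' = 1058.8 × √(0.9560/1.0440) = 1058.8 × 0.95693 ≈ 1013.2 MHz.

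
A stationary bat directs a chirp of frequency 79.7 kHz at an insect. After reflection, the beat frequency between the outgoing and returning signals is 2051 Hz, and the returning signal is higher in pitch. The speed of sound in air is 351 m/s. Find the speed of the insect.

4.5 m/s

Double Doppler shift off a moving reflector: f₂ = f₀ · (v + u)/(v − u) (u > 0 toward emitter).
Returning signal is higher, so f₂ = f₀ + Δf = 79700 + 2051 = 81751 Hz.
Rearranging, u = v · (f₂ − f₀)/(f₂ + f₀) = 351 × 2051/161451 ≈ 4.5 m/s.
So the insect is moving at 4.5 m/s toward the emitter.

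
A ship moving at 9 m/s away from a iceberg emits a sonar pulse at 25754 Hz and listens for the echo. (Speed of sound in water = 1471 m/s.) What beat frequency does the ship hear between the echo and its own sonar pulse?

The iceberg receives the sound from a moving source: f₁ = f₀ · v/(v + v_e) = 25754 × 1471/1480 ≈ 25597 Hz.
On the return leg the ship is a moving observer: f₂ = f₁ · (v − v_e)/v = 25597 × 1462/1471 ≈ 25441 Hz.
Beat against the emitted tone: |f₂ − f₀| = 2v_e·f₀/(v + v_e) = 2 × 9 × 25754/1480 ≈ 313 Hz.

313 Hz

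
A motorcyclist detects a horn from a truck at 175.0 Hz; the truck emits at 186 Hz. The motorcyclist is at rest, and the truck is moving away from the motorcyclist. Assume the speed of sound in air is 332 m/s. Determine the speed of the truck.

f' = f · v/(v + v_s) ⇒ v_s = v · |1 − f/f'|.
v_s = 332 × |1 − 186/175.0| = 332 × 0.06286 ≈ 20.9 m/s.

20.9 m/s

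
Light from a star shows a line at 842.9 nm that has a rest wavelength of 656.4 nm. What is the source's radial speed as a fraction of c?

λ'/λ₀ = 1.2841 > 1 (redshift), so the source is receding.
λ'/λ₀ = √((1 + β)/(1 − β)) for a receding source ⇒ β = (r² − 1)/(r² + 1) with r = λ'/λ₀.
β = (1.6490 − 1)/(1.6490 + 1) ≈ 0.245.

0.245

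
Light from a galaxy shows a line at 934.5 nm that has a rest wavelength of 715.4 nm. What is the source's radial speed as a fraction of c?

λ'/λ₀ = 1.3063 > 1 (redshift), so the source is receding.
λ'/λ₀ = √((1 + β)/(1 − β)) for a receding source ⇒ β = (r² − 1)/(r² + 1) with r = λ'/λ₀.
β = (1.7063 − 1)/(1.7063 + 1) ≈ 0.261.

0.261c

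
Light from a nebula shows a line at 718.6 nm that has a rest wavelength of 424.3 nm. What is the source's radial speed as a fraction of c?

0.483

λ'/λ₀ = 1.6936 > 1 (redshift), so the source is receding.
λ'/λ₀ = √((1 + β)/(1 − β)) for a receding source ⇒ β = (r² − 1)/(r² + 1) with r = λ'/λ₀.
β = (2.8683 − 1)/(2.8683 + 1) ≈ 0.483.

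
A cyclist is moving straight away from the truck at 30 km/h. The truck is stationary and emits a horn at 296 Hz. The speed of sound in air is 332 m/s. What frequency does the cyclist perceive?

30 km/h = 8.333 m/s.
Only the observer moves, away from the source, so f' = f · (v − v_o)/v.
f' = 296 × (332 − 8.333)/332 = 296 × 323.67/332 ≈ 289 Hz.

289 Hz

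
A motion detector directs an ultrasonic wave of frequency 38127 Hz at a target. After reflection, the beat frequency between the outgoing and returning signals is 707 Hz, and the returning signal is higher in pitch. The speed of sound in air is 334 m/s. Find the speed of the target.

Double Doppler shift off a moving reflector: f₂ = f₀ · (v + u)/(v − u) (u > 0 toward emitter).
Returning signal is higher, so f₂ = f₀ + Δf = 38127 + 707 = 38834 Hz.
Rearranging, u = v · (f₂ − f₀)/(f₂ + f₀) = 334 × 707/76961 ≈ 3.1 m/s.
So the target is moving at 3.1 m/s toward the emitter.

3.1 m/s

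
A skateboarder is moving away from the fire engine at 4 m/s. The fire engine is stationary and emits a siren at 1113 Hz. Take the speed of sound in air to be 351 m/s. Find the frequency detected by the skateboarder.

1100 Hz

Only the observer moves, away from the source, so f' = f · (v − v_o)/v.
f' = 1113 × (351 − 4)/351 = 1113 × 347/351 ≈ 1100 Hz.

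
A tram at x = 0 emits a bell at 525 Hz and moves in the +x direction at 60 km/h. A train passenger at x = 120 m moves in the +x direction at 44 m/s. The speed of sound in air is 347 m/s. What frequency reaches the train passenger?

60 km/h = 16.67 m/s.
The observer lies on the +x side, so the source is heading toward the observer and the observer is heading away from the source.
General Doppler shift: f' = f · (v − v_o)/(v − v_s).
f' = 525 × (347 − 44)/(347 − 16.67) = 525 × 303/330.33 ≈ 482 Hz.

482 Hz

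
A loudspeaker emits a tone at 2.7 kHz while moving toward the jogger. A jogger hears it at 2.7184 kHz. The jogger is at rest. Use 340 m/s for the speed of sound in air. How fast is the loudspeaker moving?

f' = f · v/(v − v_s) ⇒ v_s = v · |1 − f/f'|.
v_s = 340 × |1 − 2.7/2.7184| = 340 × 0.006769 ≈ 2.30 m/s.

2.30 m/s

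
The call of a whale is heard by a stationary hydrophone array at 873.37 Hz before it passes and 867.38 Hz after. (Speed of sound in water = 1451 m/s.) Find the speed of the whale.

5.0 m/s

f₁/f₂ = (v + v_s)/(v − v_s), so v_s = v · (f₁ − f₂)/(f₁ + f₂).
v_s = 1451 × (873.37 − 867.38)/(873.37 + 867.38) = 1451 × 5.99/1740.75 ≈ 5.0 m/s.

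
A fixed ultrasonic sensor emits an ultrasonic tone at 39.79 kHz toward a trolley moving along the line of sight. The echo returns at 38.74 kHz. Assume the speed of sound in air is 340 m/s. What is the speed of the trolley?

Double Doppler shift off a moving reflector: f₂ = f₀ · (v + u)/(v − u) (u > 0 toward emitter).
Rearranging, u = v · (f₂ − f₀)/(f₂ + f₀) = 340 × -1.05/78.53 ≈ -4.5 m/s.
So the trolley is moving at 4.5 m/s away from the emitter.

4.5 m/s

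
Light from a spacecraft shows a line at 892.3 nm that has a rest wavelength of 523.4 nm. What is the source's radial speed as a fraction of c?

λ'/λ₀ = 1.7048 > 1 (redshift), so the source is receding.
λ'/λ₀ = √((1 + β)/(1 − β)) for a receding source ⇒ β = (r² − 1)/(r² + 1) with r = λ'/λ₀.
β = (2.9064 − 1)/(2.9064 + 1) ≈ 0.488.

0.488c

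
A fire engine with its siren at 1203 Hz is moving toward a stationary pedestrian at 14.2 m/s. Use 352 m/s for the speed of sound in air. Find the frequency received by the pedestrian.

1254 Hz

With the source moving toward a stationary observer, f' = f · v/(v − v_s).
f' = 1203 × 352/(352 − 14.2) = 1203 × 352/337.8 ≈ 1254 Hz.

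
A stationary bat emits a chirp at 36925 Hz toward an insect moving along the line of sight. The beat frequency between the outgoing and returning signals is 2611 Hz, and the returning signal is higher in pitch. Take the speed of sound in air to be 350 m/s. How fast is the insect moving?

12.0 m/s

Double Doppler shift off a moving reflector: f₂ = f₀ · (v + u)/(v − u) (u > 0 toward emitter).
Returning signal is higher, so f₂ = f₀ + Δf = 36925 + 2611 = 39536 Hz.
Rearranging, u = v · (f₂ − f₀)/(f₂ + f₀) = 350 × 2611/76461 ≈ 12.0 m/s.
So the insect is moving at 12.0 m/s toward the emitter.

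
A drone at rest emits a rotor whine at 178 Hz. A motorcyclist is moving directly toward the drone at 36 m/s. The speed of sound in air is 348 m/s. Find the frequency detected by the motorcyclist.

Only the observer moves, toward the source, so f' = f · (v + v_o)/v.
f' = 178 × (348 + 36)/348 = 178 × 384/348 ≈ 196 Hz.

196 Hz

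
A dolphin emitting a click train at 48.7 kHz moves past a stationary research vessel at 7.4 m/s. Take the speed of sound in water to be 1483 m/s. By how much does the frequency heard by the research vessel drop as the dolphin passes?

Approaching: f₁ = f · v/(v − v_s) = 48.7 × 1483/1475.6 ≈ 48.944 kHz.
Receding: f₂ = f · v/(v + v_s) = 48.7 × 1483/1490.4 ≈ 48.458 kHz.
Drop: f₁ − f₂ = 2f·v·v_s/(v² − v_s²) = 2 × 48.7 × 1483 × 7.4/(1483² − 7.4²) ≈ 0.486 kHz.

0.486 kHz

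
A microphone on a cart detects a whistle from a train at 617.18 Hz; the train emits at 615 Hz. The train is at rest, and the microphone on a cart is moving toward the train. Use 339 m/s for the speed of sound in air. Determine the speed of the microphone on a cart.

f' = f · (v + v_o)/v ⇒ v_o = v · |f'/f − 1|.
v_o = 339 × |617.18/615 − 1| = 339 × 0.003545 ≈ 1.20 m/s.

1.20 m/s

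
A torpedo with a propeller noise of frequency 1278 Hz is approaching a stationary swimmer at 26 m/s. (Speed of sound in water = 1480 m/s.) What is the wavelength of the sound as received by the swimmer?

Only the source moves, toward the listener, so f' = f · v/(v − v_s).
f' = 1278 × 1480/(1480 − 26) ≈ 1301 Hz.
λ' = v/f' = 1480/1300.85 ≈ 1.14 m.

1.14 m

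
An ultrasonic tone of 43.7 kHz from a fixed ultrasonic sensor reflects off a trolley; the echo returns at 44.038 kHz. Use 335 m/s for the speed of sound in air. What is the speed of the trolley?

Double Doppler shift off a moving reflector: f₂ = f₀ · (v + u)/(v − u) (u > 0 toward emitter).
Rearranging, u = v · (f₂ − f₀)/(f₂ + f₀) = 335 × 0.338/87.738 ≈ 1.29 m/s.
So the trolley is moving at 1.29 m/s toward the emitter.

1.29 m/s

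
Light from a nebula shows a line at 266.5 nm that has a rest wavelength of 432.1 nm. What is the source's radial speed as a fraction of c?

0.449

λ'/λ₀ = 0.6168 < 1 (blueshift), so the source is approaching.
λ'/λ₀ = √((1 − β)/(1 + β)) for an approaching source ⇒ β = (1 − r²)/(1 + r²) with r = λ'/λ₀.
β = (1 − 0.3804)/(1 + 0.3804) ≈ 0.449.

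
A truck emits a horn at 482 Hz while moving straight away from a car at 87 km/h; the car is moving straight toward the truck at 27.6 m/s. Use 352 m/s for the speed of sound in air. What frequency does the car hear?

87 km/h = 24.17 m/s.
Both move, so f' = f · (v + v_o)/(v + v_s).
f' = 482 × (352 + 27.6)/(352 + 24.17) = 482 × 379.6/376.17 ≈ 486 Hz.

486 Hz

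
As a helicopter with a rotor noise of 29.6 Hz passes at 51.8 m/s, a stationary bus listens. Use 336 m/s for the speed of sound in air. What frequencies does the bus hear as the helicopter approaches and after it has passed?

35.0 Hz approaching; 25.6 Hz receding

Approaching: f₁ = f · v/(v − v_s) = 29.6 × 336/284.2 ≈ 35.0 Hz.
Receding: f₂ = f · v/(v + v_s) = 29.6 × 336/387.8 ≈ 25.6 Hz.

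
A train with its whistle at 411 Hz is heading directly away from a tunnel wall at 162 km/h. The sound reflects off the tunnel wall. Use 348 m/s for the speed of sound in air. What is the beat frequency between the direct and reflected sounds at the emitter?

162 km/h = 45 m/s.
The tunnel wall receives the sound from a moving source: f₁ = f₀ · v/(v + v_e) = 411 × 348/393 ≈ 363.9 Hz.
On the return leg the train is a moving observer: f₂ = f₁ · (v − v_e)/v = 363.9 × 303/348 ≈ 316.9 Hz.
Equivalently f₂ = f₀ · (v − v_e)/(v + v_e).
Beat against the emitted tone: |f₂ − f₀| = 2v_e·f₀/(v + v_e) = 2 × 45 × 411/393 ≈ 94 Hz.

94 Hz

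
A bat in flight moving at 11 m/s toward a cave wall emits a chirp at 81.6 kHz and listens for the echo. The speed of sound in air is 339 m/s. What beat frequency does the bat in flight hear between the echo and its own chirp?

5473 Hz

The cave wall receives the sound from a moving source: f₁ = f₀ · v/(v − v_e) = 81.6 × 339/328 ≈ 84.34 kHz.
On the return leg the bat in flight is a moving observer: f₂ = f₁ · (v + v_e)/v = 84.34 × 350/339 ≈ 87.07 kHz.
Equivalently f₂ = f₀ · (v + v_e)/(v − v_e).
Beat against the emitted tone (with f₀ = 81600 Hz): |f₂ − f₀| = 2v_e·f₀/(v − v_e) = 2 × 11 × 81600/328 ≈ 5473 Hz.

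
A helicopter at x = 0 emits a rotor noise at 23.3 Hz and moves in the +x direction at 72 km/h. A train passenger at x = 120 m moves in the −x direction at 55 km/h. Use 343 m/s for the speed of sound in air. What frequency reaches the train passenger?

72 km/h = 20 m/s; 55 km/h = 15.28 m/s.
The observer lies on the +x side, so the source is heading toward the observer and the observer is heading toward the source.
With source approaching and observer approaching, f' = f · (v + v_o)/(v − v_s).
f' = 23.3 × (343 + 15.28)/(343 − 20) = 23.3 × 358.28/323 ≈ 25.8 Hz.

25.8 Hz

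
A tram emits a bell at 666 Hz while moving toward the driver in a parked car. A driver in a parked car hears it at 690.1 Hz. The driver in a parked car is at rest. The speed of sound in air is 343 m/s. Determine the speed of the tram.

12.0 m/s

f' = f · v/(v − v_s) ⇒ v_s = v · |1 − f/f'|.
v_s = 343 × |1 − 666/690.1| = 343 × 0.03492 ≈ 12.0 m/s.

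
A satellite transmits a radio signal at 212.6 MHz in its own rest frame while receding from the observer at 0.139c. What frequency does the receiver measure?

Relativistic Doppler for frequency: f' = f₀ · √((1 − β)/(1 + β)).
f' = 212.6 × √(0.8610/1.1390) = 212.6 × 0.86944 ≈ 184.8 MHz.

184.8 MHz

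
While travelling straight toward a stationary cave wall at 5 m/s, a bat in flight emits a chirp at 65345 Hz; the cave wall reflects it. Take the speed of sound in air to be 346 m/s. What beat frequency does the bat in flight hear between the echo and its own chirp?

1916 Hz

The cave wall receives the sound from a moving source: f₁ = f₀ · v/(v − v_e) = 65345 × 346/341 ≈ 66303 Hz.
On the return leg the bat in flight is a moving observer: f₂ = f₁ · (v + v_e)/v = 66303 × 351/346 ≈ 67261 Hz.
Equivalently f₂ = f₀ · (v + v_e)/(v − v_e).
Beat against the emitted tone: |f₂ − f₀| = 2v_e·f₀/(v − v_e) = 2 × 5 × 65345/341 ≈ 1916 Hz.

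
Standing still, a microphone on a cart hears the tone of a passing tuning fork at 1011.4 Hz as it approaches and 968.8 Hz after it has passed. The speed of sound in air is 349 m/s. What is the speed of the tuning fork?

f₁/f₂ = (v + v_s)/(v − v_s), so v_s = v · (f₁ − f₂)/(f₁ + f₂).
v_s = 349 × (1011.4 − 968.8)/(1011.4 + 968.8) = 349 × 42.6/1980.2 ≈ 7.5 m/s.

7.5 m/s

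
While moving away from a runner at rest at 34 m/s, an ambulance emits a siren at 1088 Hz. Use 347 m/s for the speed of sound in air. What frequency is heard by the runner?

991 Hz

Moving source, stationary observer: f' = f · v/(v + v_s) since the source is receding.
f' = 1088 × 347/(347 + 34) = 1088 × 347/381 ≈ 991 Hz.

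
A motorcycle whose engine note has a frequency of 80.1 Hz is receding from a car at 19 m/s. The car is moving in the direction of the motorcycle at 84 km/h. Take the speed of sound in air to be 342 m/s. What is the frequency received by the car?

84 km/h = 23.33 m/s.
General Doppler shift: f' = f · (v + v_o)/(v + v_s).
f' = 80.1 × (342 + 23.33)/(342 + 19) = 80.1 × 365.33/361 ≈ 81 Hz.

81 Hz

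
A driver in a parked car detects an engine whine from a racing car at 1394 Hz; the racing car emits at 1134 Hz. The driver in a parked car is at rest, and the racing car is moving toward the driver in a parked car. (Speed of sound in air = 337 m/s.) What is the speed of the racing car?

f' = f · v/(v − v_s) ⇒ v_s = v · |1 − f/f'|.
v_s = 337 × |1 − 1134/1394| = 337 × 0.1865 ≈ 63 m/s.

63 m/s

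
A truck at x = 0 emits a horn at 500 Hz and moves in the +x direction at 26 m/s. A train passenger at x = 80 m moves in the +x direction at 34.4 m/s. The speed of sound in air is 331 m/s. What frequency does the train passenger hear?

486 Hz

The observer lies on the +x side, so the source is heading toward the observer and the observer is heading away from the source.
General Doppler shift: f' = f · (v − v_o)/(v − v_s).
f' = 500 × (331 − 34.4)/(331 − 26) = 500 × 296.6/305 ≈ 486 Hz.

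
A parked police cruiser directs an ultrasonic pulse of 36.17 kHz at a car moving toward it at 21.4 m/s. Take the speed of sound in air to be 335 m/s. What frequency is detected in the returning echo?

41.1 kHz

At the car (a moving observer), f₁ = f₀ · (v + u)/v = 36.17 × 356.4/335 ≈ 38.5 kHz.
On reflection it acts as a source moving toward the stationary detector: f₂ = f₁ · v/(v − u) = 38.5 × 335/313.6 ≈ 41.1 kHz.
Equivalently f₂ = f₀ · (v + u)/(v − u).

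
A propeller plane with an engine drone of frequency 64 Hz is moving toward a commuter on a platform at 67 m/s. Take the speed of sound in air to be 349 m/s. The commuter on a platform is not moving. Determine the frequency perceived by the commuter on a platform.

With the source moving toward a stationary observer, f' = f · v/(v − v_s).
f' = 64 × 349/(349 − 67) = 64 × 349/282 ≈ 79 Hz.

79 Hz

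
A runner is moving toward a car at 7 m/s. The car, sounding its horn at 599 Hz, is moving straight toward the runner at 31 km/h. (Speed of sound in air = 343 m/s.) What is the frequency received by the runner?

31 km/h = 8.611 m/s.
General Doppler shift: f' = f · (v + v_o)/(v − v_s).
f' = 599 × (343 + 7)/(343 − 8.611) = 599 × 350/334.39 ≈ 627 Hz.

627 Hz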